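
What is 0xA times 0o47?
Convert 0xA (hexadecimal) → 10 (decimal)
Convert 0o47 (octal) → 4×8 + 7 = 39 (decimal)
Compute 10 × 39 = 390
390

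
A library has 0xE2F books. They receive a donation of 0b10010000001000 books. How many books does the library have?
Convert 0xE2F (hexadecimal) → 14×256 + 2×16 + 15 = 3631 (decimal)
Convert 0b10010000001000 (binary) → 8192 + 1024 + 8 = 9224 (decimal)
Compute 3631 + 9224 = 12855
12855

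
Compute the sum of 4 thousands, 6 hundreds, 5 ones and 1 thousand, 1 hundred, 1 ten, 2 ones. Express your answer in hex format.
Convert 4 thousands, 6 hundreds, 5 ones (place-value notation) → 4×1000 + 6×100 + 5 = 4605 (decimal)
Convert 1 thousand, 1 hundred, 1 ten, 2 ones (place-value notation) → 1×1000 + 1×100 + 1×10 + 2 = 1112 (decimal)
Compute 4605 + 1112 = 5717
Convert 5717 (decimal) → 5717 = 1×4096 + 6×256 + 5×16 + 5 → 0x1655 (hexadecimal)
0x1655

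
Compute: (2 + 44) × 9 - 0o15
Convert 0o15 (octal) → 1×8 + 5 = 13 (decimal)
Expression in decimal: (2 + 44) × 9 - 13
Parentheses first: 2 + 44 = 46
Multiply: 46 × 9 = 414
Subtract: 414 - 13 = 401
401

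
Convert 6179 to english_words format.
Convert 6179 (decimal) → 6179 = 6×1000 + 1×100 + 79 → six thousand one hundred seventy-nine (English words)
six thousand one hundred seventy-nine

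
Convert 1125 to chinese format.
Convert 1125 (decimal) → 1125 = 1×1000 + 1×100 + 2×10 + 5 → 一千一百二十五 (Chinese numeral)
一千一百二十五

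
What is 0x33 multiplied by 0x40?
Convert 0x33 (hexadecimal) → 3×16 + 3 = 51 (decimal)
Convert 0x40 (hexadecimal) → 4×16 = 64 (decimal)
Compute 51 × 64 = 3264
3264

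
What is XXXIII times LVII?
Convert XXXIII (Roman numeral) → 10 + 10 + 10 + 1 + 1 + 1 = 33 (decimal)
Convert LVII (Roman numeral) → 50 + 5 + 1 + 1 = 57 (decimal)
Compute 33 × 57 = 1881
1881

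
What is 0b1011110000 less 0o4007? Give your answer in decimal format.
Convert 0b1011110000 (binary) → 512 + 128 + 64 + 32 + 16 = 752 (decimal)
Convert 0o4007 (octal) → 4×512 + 7 = 2055 (decimal)
Compute 752 - 2055 = -1303
-1303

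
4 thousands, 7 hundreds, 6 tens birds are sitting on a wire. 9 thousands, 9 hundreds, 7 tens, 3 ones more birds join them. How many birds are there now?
Convert 4 thousands, 7 hundreds, 6 tens (place-value notation) → 4×1000 + 7×100 + 6×10 = 4760 (decimal)
Convert 9 thousands, 9 hundreds, 7 tens, 3 ones (place-value notation) → 9×1000 + 9×100 + 7×10 + 3 = 9973 (decimal)
Compute 4760 + 9973 = 14733
14733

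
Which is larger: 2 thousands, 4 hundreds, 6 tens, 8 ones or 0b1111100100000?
Convert 2 thousands, 4 hundreds, 6 tens, 8 ones (place-value notation) → 2×1000 + 4×100 + 6×10 + 8 = 2468 (decimal)
Convert 0b1111100100000 (binary) → 4096 + 2048 + 1024 + 512 + 256 + 32 = 7968 (decimal)
Compare 2468 vs 7968: larger = 7968
7968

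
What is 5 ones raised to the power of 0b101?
Convert 5 ones (place-value notation) → 5 (decimal)
Convert 0b101 (binary) → 4 + 1 = 5 (decimal)
Compute 5 ^ 5 = 3125
3125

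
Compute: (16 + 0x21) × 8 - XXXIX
Convert 0x21 (hexadecimal) → 2×16 + 1 = 33 (decimal)
Convert XXXIX (Roman numeral) → 10 + 10 + 10 + 9 = 39 (decimal)
Expression in decimal: (16 + 33) × 8 - 39
Parentheses first: 16 + 33 = 49
Multiply: 49 × 8 = 392
Subtract: 392 - 39 = 353
353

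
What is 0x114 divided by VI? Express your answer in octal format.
Convert 0x114 (hexadecimal) → 1×256 + 1×16 + 4 = 276 (decimal)
Convert VI (Roman numeral) → 5 + 1 = 6 (decimal)
Compute 276 ÷ 6 = 46
Convert 46 (decimal) → 46 = 5×8 + 6 → 0o56 (octal)
0o56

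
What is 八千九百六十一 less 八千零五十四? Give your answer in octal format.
Convert 八千九百六十一 (Chinese numeral) → 8×1000 + 9×100 + 6×10 + 1 = 8961 (decimal)
Convert 八千零五十四 (Chinese numeral) → 8×1000 + 5×10 + 4 = 8054 (decimal)
Compute 8961 - 8054 = 907
Convert 907 (decimal) → 907 = 1×512 + 6×64 + 1×8 + 3 → 0o1613 (octal)
0o1613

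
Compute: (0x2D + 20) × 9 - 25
Convert 0x2D (hexadecimal) → 2×16 + 13 = 45 (decimal)
Expression in decimal: (45 + 20) × 9 - 25
Parentheses first: 45 + 20 = 65
Multiply: 65 × 9 = 585
Subtract: 585 - 25 = 560
560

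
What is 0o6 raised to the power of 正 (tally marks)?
Convert 0o6 (octal) → 6 (decimal)
Convert 正 (tally marks) → 5 (decimal)
Compute 6 ^ 5 = 7776
7776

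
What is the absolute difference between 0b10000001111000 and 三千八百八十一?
Convert 0b10000001111000 (binary) → 8192 + 64 + 32 + 16 + 8 = 8312 (decimal)
Convert 三千八百八十一 (Chinese numeral) → 3×1000 + 8×100 + 8×10 + 1 = 3881 (decimal)
Compute |8312 - 3881| = 4431
4431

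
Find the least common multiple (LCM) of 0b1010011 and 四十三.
Convert 0b1010011 (binary) → 64 + 16 + 2 + 1 = 83 (decimal)
Convert 四十三 (Chinese numeral) → 4×10 + 3 = 43 (decimal)
Compute lcm(83, 43) = 3569
3569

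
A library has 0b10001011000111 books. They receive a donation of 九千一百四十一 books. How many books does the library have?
Convert 0b10001011000111 (binary) → 8192 + 512 + 128 + 64 + 4 + 2 + 1 = 8903 (decimal)
Convert 九千一百四十一 (Chinese numeral) → 9×1000 + 1×100 + 4×10 + 1 = 9141 (decimal)
Compute 8903 + 9141 = 18044
18044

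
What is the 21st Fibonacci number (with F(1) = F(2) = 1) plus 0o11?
The 21st Fibonacci number (with F(1) = F(2) = 1) = 10946
Convert 0o11 (octal) → 1×8 + 1 = 9 (decimal)
Compute 10946 + 9 = 10955
10955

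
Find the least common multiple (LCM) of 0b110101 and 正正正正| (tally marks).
Convert 0b110101 (binary) → 32 + 16 + 4 + 1 = 53 (decimal)
Convert 正正正正| (tally marks) → 5 + 5 + 5 + 5 + 1 = 21 (decimal)
Compute lcm(53, 21) = 1113
1113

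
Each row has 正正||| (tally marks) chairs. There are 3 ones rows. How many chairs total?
Convert 正正||| (tally marks) → 5 + 5 + 3 = 13 (decimal)
Convert 3 ones (place-value notation) → 3 (decimal)
Compute 13 × 3 = 39
39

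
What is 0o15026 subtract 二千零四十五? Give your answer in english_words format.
Convert 0o15026 (octal) → 1×4096 + 5×512 + 2×8 + 6 = 6678 (decimal)
Convert 二千零四十五 (Chinese numeral) → 2×1000 + 4×10 + 5 = 2045 (decimal)
Compute 6678 - 2045 = 4633
Convert 4633 (decimal) → 4633 = 4×1000 + 6×100 + 33 → four thousand six hundred thirty-three (English words)
four thousand six hundred thirty-three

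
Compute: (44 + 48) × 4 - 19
Parentheses first: 44 + 48 = 92
Multiply: 92 × 4 = 368
Subtract: 368 - 19 = 349
349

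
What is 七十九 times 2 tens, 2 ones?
Convert 七十九 (Chinese numeral) → 7×10 + 9 = 79 (decimal)
Convert 2 tens, 2 ones (place-value notation) → 2×10 + 2 = 22 (decimal)
Compute 79 × 22 = 1738
1738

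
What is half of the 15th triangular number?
The 15th triangular number = 15×16/2 = 120
Compute 120 ÷ 2 = 60
60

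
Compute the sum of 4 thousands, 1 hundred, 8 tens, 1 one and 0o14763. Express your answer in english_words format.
Convert 4 thousands, 1 hundred, 8 tens, 1 one (place-value notation) → 4×1000 + 1×100 + 8×10 + 1 = 4181 (decimal)
Convert 0o14763 (octal) → 1×4096 + 4×512 + 7×64 + 6×8 + 3 = 6643 (decimal)
Compute 4181 + 6643 = 10824
Convert 10824 (decimal) → 10824 = 10×1000 + 8×100 + 24 → ten thousand eight hundred twenty-four (English words)
ten thousand eight hundred twenty-four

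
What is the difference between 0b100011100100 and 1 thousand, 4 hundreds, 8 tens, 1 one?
Convert 0b100011100100 (binary) → 2048 + 128 + 64 + 32 + 4 = 2276 (decimal)
Convert 1 thousand, 4 hundreds, 8 tens, 1 one (place-value notation) → 1×1000 + 4×100 + 8×10 + 1 = 1481 (decimal)
Difference: |2276 - 1481| = 795
795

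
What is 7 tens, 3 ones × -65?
Convert 7 tens, 3 ones (place-value notation) → 7×10 + 3 = 73 (decimal)
Compute 73 × -65 = -4745
-4745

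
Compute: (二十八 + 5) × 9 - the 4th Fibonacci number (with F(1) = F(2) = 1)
Convert 二十八 (Chinese numeral) → 2×10 + 8 = 28 (decimal)
Convert the 4th Fibonacci number (with F(1) = F(2) = 1) (Fibonacci index) → 1, 1, 2, 3 → 3 (decimal)
Expression in decimal: (28 + 5) × 9 - 3
Parentheses first: 28 + 5 = 33
Multiply: 33 × 9 = 297
Subtract: 297 - 3 = 294
294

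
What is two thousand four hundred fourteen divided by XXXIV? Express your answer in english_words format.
Convert two thousand four hundred fourteen (English words) → 2×1000 + 4×100 + 14 = 2414 (decimal)
Convert XXXIV (Roman numeral) → 10 + 10 + 10 + 4 = 34 (decimal)
Compute 2414 ÷ 34 = 71
Convert 71 (decimal) → seventy-one (English words)
seventy-one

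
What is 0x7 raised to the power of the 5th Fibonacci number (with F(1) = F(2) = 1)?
Convert 0x7 (hexadecimal) → 7 (decimal)
Convert the 5th Fibonacci number (with F(1) = F(2) = 1) (Fibonacci index) → 1, 1, 2, 3, 5 → 5 (decimal)
Compute 7 ^ 5 = 16807
16807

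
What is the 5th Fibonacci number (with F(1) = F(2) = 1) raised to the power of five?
Convert the 5th Fibonacci number (with F(1) = F(2) = 1) (Fibonacci index) → 1, 1, 2, 3, 5 → 5 (decimal)
Convert five (English words) → 5 (decimal)
Compute 5 ^ 5 = 3125
3125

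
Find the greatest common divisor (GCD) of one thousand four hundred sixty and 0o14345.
Convert one thousand four hundred sixty (English words) → 1×1000 + 4×100 + 60 = 1460 (decimal)
Convert 0o14345 (octal) → 1×4096 + 4×512 + 3×64 + 4×8 + 5 = 6373 (decimal)
Compute gcd(1460, 6373) = 1
1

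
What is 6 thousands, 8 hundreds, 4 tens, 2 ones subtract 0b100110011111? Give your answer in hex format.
Convert 6 thousands, 8 hundreds, 4 tens, 2 ones (place-value notation) → 6×1000 + 8×100 + 4×10 + 2 = 6842 (decimal)
Convert 0b100110011111 (binary) → 2048 + 256 + 128 + 16 + 8 + 4 + 2 + 1 = 2463 (decimal)
Compute 6842 - 2463 = 4379
Convert 4379 (decimal) → 4379 = 1×4096 + 1×256 + 1×16 + 11 → 0x111B (hexadecimal)
0x111B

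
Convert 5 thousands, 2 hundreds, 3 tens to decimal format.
Convert 5 thousands, 2 hundreds, 3 tens (place-value notation) → 5×1000 + 2×100 + 3×10 = 5230 (decimal)
5230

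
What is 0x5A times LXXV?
Convert 0x5A (hexadecimal) → 5×16 + 10 = 90 (decimal)
Convert LXXV (Roman numeral) → 50 + 10 + 10 + 5 = 75 (decimal)
Compute 90 × 75 = 6750
6750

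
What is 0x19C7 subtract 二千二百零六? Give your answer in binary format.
Convert 0x19C7 (hexadecimal) → 1×4096 + 9×256 + 12×16 + 7 = 6599 (decimal)
Convert 二千二百零六 (Chinese numeral) → 2×1000 + 2×100 + 6 = 2206 (decimal)
Compute 6599 - 2206 = 4393
Convert 4393 (decimal) → 4393 = 4096 + 256 + 32 + 8 + 1 → 0b1000100101001 (binary)
0b1000100101001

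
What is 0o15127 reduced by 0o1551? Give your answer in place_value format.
Convert 0o15127 (octal) → 1×4096 + 5×512 + 1×64 + 2×8 + 7 = 6743 (decimal)
Convert 0o1551 (octal) → 1×512 + 5×64 + 5×8 + 1 = 873 (decimal)
Compute 6743 - 873 = 5870
Convert 5870 (decimal) → 5870 = 5×1000 + 8×100 + 7×10 → 5 thousands, 8 hundreds, 7 tens (place-value notation)
5 thousands, 8 hundreds, 7 tens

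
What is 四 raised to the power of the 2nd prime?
Convert 四 (Chinese numeral) → 4 (decimal)
Convert the 2nd prime (prime index) → 3 (decimal)
Compute 4 ^ 3 = 64
64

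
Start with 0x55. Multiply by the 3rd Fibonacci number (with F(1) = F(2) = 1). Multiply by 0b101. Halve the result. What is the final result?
Convert 0x55 (hexadecimal) → 5×16 + 5 = 85 (decimal)
Start: 85
Convert the 3rd Fibonacci number (with F(1) = F(2) = 1) (Fibonacci index) → 1, 1, 2 → 2 (decimal)
85 × 2 = 170
Convert 0b101 (binary) → 4 + 1 = 5 (decimal)
170 × 5 = 850
850 ÷ 2 = 425
425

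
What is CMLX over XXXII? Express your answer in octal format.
Convert CMLX (Roman numeral) → 900 + 50 + 10 = 960 (decimal)
Convert XXXII (Roman numeral) → 10 + 10 + 10 + 1 + 1 = 32 (decimal)
Compute 960 ÷ 32 = 30
Convert 30 (decimal) → 30 = 3×8 + 6 → 0o36 (octal)
0o36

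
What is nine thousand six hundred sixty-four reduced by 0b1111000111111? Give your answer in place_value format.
Convert nine thousand six hundred sixty-four (English words) → 9×1000 + 6×100 + 64 = 9664 (decimal)
Convert 0b1111000111111 (binary) → 4096 + 2048 + 1024 + 512 + 32 + 16 + 8 + 4 + 2 + 1 = 7743 (decimal)
Compute 9664 - 7743 = 1921
Convert 1921 (decimal) → 1921 = 1×1000 + 9×100 + 2×10 + 1 → 1 thousand, 9 hundreds, 2 tens, 1 one (place-value notation)
1 thousand, 9 hundreds, 2 tens, 1 one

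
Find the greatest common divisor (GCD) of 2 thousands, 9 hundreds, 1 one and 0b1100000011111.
Convert 2 thousands, 9 hundreds, 1 one (place-value notation) → 2×1000 + 9×100 + 1 = 2901 (decimal)
Convert 0b1100000011111 (binary) → 4096 + 2048 + 16 + 8 + 4 + 2 + 1 = 6175 (decimal)
Compute gcd(2901, 6175) = 1
1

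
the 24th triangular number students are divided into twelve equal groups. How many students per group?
Convert the 24th triangular number (triangular index) → 24×25/2 = 300 (decimal)
Convert twelve (English words) → 12 (decimal)
Compute 300 ÷ 12 = 25
25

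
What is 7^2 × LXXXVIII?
Convert 7^2 (power) → 49 (decimal)
Convert LXXXVIII (Roman numeral) → 50 + 10 + 10 + 10 + 5 + 1 + 1 + 1 = 88 (decimal)
Compute 49 × 88 = 4312
4312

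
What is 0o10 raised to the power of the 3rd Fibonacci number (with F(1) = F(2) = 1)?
Convert 0o10 (octal) → 1×8 = 8 (decimal)
Convert the 3rd Fibonacci number (with F(1) = F(2) = 1) (Fibonacci index) → 1, 1, 2 → 2 (decimal)
Compute 8 ^ 2 = 64
64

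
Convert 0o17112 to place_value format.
Convert 0o17112 (octal) → 1×4096 + 7×512 + 1×64 + 1×8 + 2 = 7754 (decimal)
Convert 7754 (decimal) → 7754 = 7×1000 + 7×100 + 5×10 + 4 → 7 thousands, 7 hundreds, 5 tens, 4 ones (place-value notation)
7 thousands, 7 hundreds, 5 tens, 4 ones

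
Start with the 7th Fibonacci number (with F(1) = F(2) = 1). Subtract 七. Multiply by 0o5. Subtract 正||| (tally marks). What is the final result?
Convert the 7th Fibonacci number (with F(1) = F(2) = 1) (Fibonacci index) → 1, 1, 2, 3, 5, 8, 13 → 13 (decimal)
Start: 13
Convert 七 (Chinese numeral) → 7 (decimal)
13 - 7 = 6
Convert 0o5 (octal) → 5 (decimal)
6 × 5 = 30
Convert 正||| (tally marks) → 5 + 3 = 8 (decimal)
30 - 8 = 22
22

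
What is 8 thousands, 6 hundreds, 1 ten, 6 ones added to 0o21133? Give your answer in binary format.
Convert 8 thousands, 6 hundreds, 1 ten, 6 ones (place-value notation) → 8×1000 + 6×100 + 1×10 + 6 = 8616 (decimal)
Convert 0o21133 (octal) → 2×4096 + 1×512 + 1×64 + 3×8 + 3 = 8795 (decimal)
Compute 8616 + 8795 = 17411
Convert 17411 (decimal) → 17411 = 16384 + 1024 + 2 + 1 → 0b100010000000011 (binary)
0b100010000000011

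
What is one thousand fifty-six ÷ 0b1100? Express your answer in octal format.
Convert one thousand fifty-six (English words) → 1×1000 + 56 = 1056 (decimal)
Convert 0b1100 (binary) → 8 + 4 = 12 (decimal)
Compute 1056 ÷ 12 = 88
Convert 88 (decimal) → 88 = 1×64 + 3×8 → 0o130 (octal)
0o130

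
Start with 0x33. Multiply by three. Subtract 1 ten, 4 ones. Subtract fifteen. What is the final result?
Convert 0x33 (hexadecimal) → 3×16 + 3 = 51 (decimal)
Start: 51
Convert three (English words) → 3 (decimal)
51 × 3 = 153
Convert 1 ten, 4 ones (place-value notation) → 1×10 + 4 = 14 (decimal)
153 - 14 = 139
Convert fifteen (English words) → 15 (decimal)
139 - 15 = 124
124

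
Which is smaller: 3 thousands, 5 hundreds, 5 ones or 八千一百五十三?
Convert 3 thousands, 5 hundreds, 5 ones (place-value notation) → 3×1000 + 5×100 + 5 = 3505 (decimal)
Convert 八千一百五十三 (Chinese numeral) → 8×1000 + 1×100 + 5×10 + 3 = 8153 (decimal)
Compare 3505 vs 8153: smaller = 3505
3505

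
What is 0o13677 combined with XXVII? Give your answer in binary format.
Convert 0o13677 (octal) → 1×4096 + 3×512 + 6×64 + 7×8 + 7 = 6079 (decimal)
Convert XXVII (Roman numeral) → 10 + 10 + 5 + 1 + 1 = 27 (decimal)
Compute 6079 + 27 = 6106
Convert 6106 (decimal) → 6106 = 4096 + 1024 + 512 + 256 + 128 + 64 + 16 + 8 + 2 → 0b1011111011010 (binary)
0b1011111011010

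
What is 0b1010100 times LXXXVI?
Convert 0b1010100 (binary) → 64 + 16 + 4 = 84 (decimal)
Convert LXXXVI (Roman numeral) → 50 + 10 + 10 + 10 + 5 + 1 = 86 (decimal)
Compute 84 × 86 = 7224
7224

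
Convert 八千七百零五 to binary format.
Convert 八千七百零五 (Chinese numeral) → 8×1000 + 7×100 + 5 = 8705 (decimal)
Convert 8705 (decimal) → 8705 = 8192 + 512 + 1 → 0b10001000000001 (binary)
0b10001000000001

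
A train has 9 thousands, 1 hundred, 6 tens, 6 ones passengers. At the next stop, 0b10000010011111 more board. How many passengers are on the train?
Convert 9 thousands, 1 hundred, 6 tens, 6 ones (place-value notation) → 9×1000 + 1×100 + 6×10 + 6 = 9166 (decimal)
Convert 0b10000010011111 (binary) → 8192 + 128 + 16 + 8 + 4 + 2 + 1 = 8351 (decimal)
Compute 9166 + 8351 = 17517
17517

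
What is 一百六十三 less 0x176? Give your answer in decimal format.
Convert 一百六十三 (Chinese numeral) → 1×100 + 6×10 + 3 = 163 (decimal)
Convert 0x176 (hexadecimal) → 1×256 + 7×16 + 6 = 374 (decimal)
Compute 163 - 374 = -211
-211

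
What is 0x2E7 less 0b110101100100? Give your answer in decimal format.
Convert 0x2E7 (hexadecimal) → 2×256 + 14×16 + 7 = 743 (decimal)
Convert 0b110101100100 (binary) → 2048 + 1024 + 256 + 64 + 32 + 4 = 3428 (decimal)
Compute 743 - 3428 = -2685
-2685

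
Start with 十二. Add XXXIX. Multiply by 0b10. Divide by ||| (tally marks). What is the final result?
Convert 十二 (Chinese numeral) → 1×10 + 2 = 12 (decimal)
Start: 12
Convert XXXIX (Roman numeral) → 10 + 10 + 10 + 9 = 39 (decimal)
12 + 39 = 51
Convert 0b10 (binary) → 2 (decimal)
51 × 2 = 102
Convert ||| (tally marks) → 3 (decimal)
102 ÷ 3 = 34
34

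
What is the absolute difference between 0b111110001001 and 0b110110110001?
Convert 0b111110001001 (binary) → 2048 + 1024 + 512 + 256 + 128 + 8 + 1 = 3977 (decimal)
Convert 0b110110110001 (binary) → 2048 + 1024 + 256 + 128 + 32 + 16 + 1 = 3505 (decimal)
Compute |3977 - 3505| = 472
472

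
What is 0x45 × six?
Convert 0x45 (hexadecimal) → 4×16 + 5 = 69 (decimal)
Convert six (English words) → 6 (decimal)
Compute 69 × 6 = 414
414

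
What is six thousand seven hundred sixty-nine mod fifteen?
Convert six thousand seven hundred sixty-nine (English words) → 6×1000 + 7×100 + 69 = 6769 (decimal)
Convert fifteen (English words) → 15 (decimal)
Compute 6769 mod 15 = 4
4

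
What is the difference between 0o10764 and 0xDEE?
Convert 0o10764 (octal) → 1×4096 + 7×64 + 6×8 + 4 = 4596 (decimal)
Convert 0xDEE (hexadecimal) → 13×256 + 14×16 + 14 = 3566 (decimal)
Difference: |4596 - 3566| = 1030
1030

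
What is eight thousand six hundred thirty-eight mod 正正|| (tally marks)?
Convert eight thousand six hundred thirty-eight (English words) → 8×1000 + 6×100 + 38 = 8638 (decimal)
Convert 正正|| (tally marks) → 5 + 5 + 2 = 12 (decimal)
Compute 8638 mod 12 = 10
10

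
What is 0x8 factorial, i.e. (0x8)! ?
Convert 0x8 (hexadecimal) → 8 (decimal)
Compute 8! = 40320
40320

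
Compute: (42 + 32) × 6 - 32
Parentheses first: 42 + 32 = 74
Multiply: 74 × 6 = 444
Subtract: 444 - 32 = 412
412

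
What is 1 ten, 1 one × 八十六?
Convert 1 ten, 1 one (place-value notation) → 1×10 + 1 = 11 (decimal)
Convert 八十六 (Chinese numeral) → 8×10 + 6 = 86 (decimal)
Compute 11 × 86 = 946
946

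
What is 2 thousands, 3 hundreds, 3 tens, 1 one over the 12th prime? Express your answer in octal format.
Convert 2 thousands, 3 hundreds, 3 tens, 1 one (place-value notation) → 2×1000 + 3×100 + 3×10 + 1 = 2331 (decimal)
Convert the 12th prime (prime index) → 37 (decimal)
Compute 2331 ÷ 37 = 63
Convert 63 (decimal) → 63 = 7×8 + 7 → 0o77 (octal)
0o77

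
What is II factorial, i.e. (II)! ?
Convert II (Roman numeral) → 1 + 1 = 2 (decimal)
Compute 2! = 2
2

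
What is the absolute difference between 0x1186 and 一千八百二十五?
Convert 0x1186 (hexadecimal) → 1×4096 + 1×256 + 8×16 + 6 = 4486 (decimal)
Convert 一千八百二十五 (Chinese numeral) → 1×1000 + 8×100 + 2×10 + 5 = 1825 (decimal)
Compute |4486 - 1825| = 2661
2661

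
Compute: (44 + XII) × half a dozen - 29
Convert XII (Roman numeral) → 10 + 1 + 1 = 12 (decimal)
Convert half a dozen (colloquial) → 6 (decimal)
Expression in decimal: (44 + 12) × 6 - 29
Parentheses first: 44 + 12 = 56
Multiply: 56 × 6 = 336
Subtract: 336 - 29 = 307
307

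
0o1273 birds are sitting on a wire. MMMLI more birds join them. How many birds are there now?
Convert 0o1273 (octal) → 1×512 + 2×64 + 7×8 + 3 = 699 (decimal)
Convert MMMLI (Roman numeral) → 1000 + 1000 + 1000 + 50 + 1 = 3051 (decimal)
Compute 699 + 3051 = 3750
3750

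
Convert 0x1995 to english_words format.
Convert 0x1995 (hexadecimal) → 1×4096 + 9×256 + 9×16 + 5 = 6549 (decimal)
Convert 6549 (decimal) → 6549 = 6×1000 + 5×100 + 49 → six thousand five hundred forty-nine (English words)
six thousand five hundred forty-nine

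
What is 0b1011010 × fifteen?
Convert 0b1011010 (binary) → 64 + 16 + 8 + 2 = 90 (decimal)
Convert fifteen (English words) → 15 (decimal)
Compute 90 × 15 = 1350
1350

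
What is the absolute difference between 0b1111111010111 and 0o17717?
Convert 0b1111111010111 (binary) → 4096 + 2048 + 1024 + 512 + 256 + 128 + 64 + 16 + 4 + 2 + 1 = 8151 (decimal)
Convert 0o17717 (octal) → 1×4096 + 7×512 + 7×64 + 1×8 + 7 = 8143 (decimal)
Compute |8151 - 8143| = 8
8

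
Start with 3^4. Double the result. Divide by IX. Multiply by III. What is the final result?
Convert 3^4 (power) → 81 (decimal)
Start: 81
81 × 2 = 162
Convert IX (Roman numeral) → 9 (decimal)
162 ÷ 9 = 18
Convert III (Roman numeral) → 1 + 1 + 1 = 3 (decimal)
18 × 3 = 54
54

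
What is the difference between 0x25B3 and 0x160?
Convert 0x25B3 (hexadecimal) → 2×4096 + 5×256 + 11×16 + 3 = 9651 (decimal)
Convert 0x160 (hexadecimal) → 1×256 + 6×16 = 352 (decimal)
Difference: |9651 - 352| = 9299
9299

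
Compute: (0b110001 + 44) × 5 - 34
Convert 0b110001 (binary) → 32 + 16 + 1 = 49 (decimal)
Expression in decimal: (49 + 44) × 5 - 34
Parentheses first: 49 + 44 = 93
Multiply: 93 × 5 = 465
Subtract: 465 - 34 = 431
431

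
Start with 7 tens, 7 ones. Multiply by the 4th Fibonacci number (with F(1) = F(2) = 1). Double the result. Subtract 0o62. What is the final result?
Convert 7 tens, 7 ones (place-value notation) → 7×10 + 7 = 77 (decimal)
Start: 77
Convert the 4th Fibonacci number (with F(1) = F(2) = 1) (Fibonacci index) → 1, 1, 2, 3 → 3 (decimal)
77 × 3 = 231
231 × 2 = 462
Convert 0o62 (octal) → 6×8 + 2 = 50 (decimal)
462 - 50 = 412
412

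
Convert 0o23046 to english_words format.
Convert 0o23046 (octal) → 2×4096 + 3×512 + 4×8 + 6 = 9766 (decimal)
Convert 9766 (decimal) → 9766 = 9×1000 + 7×100 + 66 → nine thousand seven hundred sixty-six (English words)
nine thousand seven hundred sixty-six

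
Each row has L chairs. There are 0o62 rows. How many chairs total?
Convert L (Roman numeral) → 50 (decimal)
Convert 0o62 (octal) → 6×8 + 2 = 50 (decimal)
Compute 50 × 50 = 2500
2500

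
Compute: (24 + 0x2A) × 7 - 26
Convert 0x2A (hexadecimal) → 2×16 + 10 = 42 (decimal)
Expression in decimal: (24 + 42) × 7 - 26
Parentheses first: 24 + 42 = 66
Multiply: 66 × 7 = 462
Subtract: 462 - 26 = 436
436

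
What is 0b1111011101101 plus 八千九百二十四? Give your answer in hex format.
Convert 0b1111011101101 (binary) → 4096 + 2048 + 1024 + 512 + 128 + 64 + 32 + 8 + 4 + 1 = 7917 (decimal)
Convert 八千九百二十四 (Chinese numeral) → 8×1000 + 9×100 + 2×10 + 4 = 8924 (decimal)
Compute 7917 + 8924 = 16841
Convert 16841 (decimal) → 16841 = 4×4096 + 1×256 + 12×16 + 9 → 0x41C9 (hexadecimal)
0x41C9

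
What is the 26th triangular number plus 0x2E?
The 26th triangular number = 26×27/2 = 351
Convert 0x2E (hexadecimal) → 2×16 + 14 = 46 (decimal)
Compute 351 + 46 = 397
397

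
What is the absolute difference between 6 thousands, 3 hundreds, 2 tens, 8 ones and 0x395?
Convert 6 thousands, 3 hundreds, 2 tens, 8 ones (place-value notation) → 6×1000 + 3×100 + 2×10 + 8 = 6328 (decimal)
Convert 0x395 (hexadecimal) → 3×256 + 9×16 + 5 = 917 (decimal)
Compute |6328 - 917| = 5411
5411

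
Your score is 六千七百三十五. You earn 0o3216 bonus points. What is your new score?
Convert 六千七百三十五 (Chinese numeral) → 6×1000 + 7×100 + 3×10 + 5 = 6735 (decimal)
Convert 0o3216 (octal) → 3×512 + 2×64 + 1×8 + 6 = 1678 (decimal)
Compute 6735 + 1678 = 8413
8413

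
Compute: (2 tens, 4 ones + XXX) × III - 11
Convert 2 tens, 4 ones (place-value notation) → 2×10 + 4 = 24 (decimal)
Convert XXX (Roman numeral) → 10 + 10 + 10 = 30 (decimal)
Convert III (Roman numeral) → 1 + 1 + 1 = 3 (decimal)
Expression in decimal: (24 + 30) × 3 - 11
Parentheses first: 24 + 30 = 54
Multiply: 54 × 3 = 162
Subtract: 162 - 11 = 151
151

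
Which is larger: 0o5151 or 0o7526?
Convert 0o5151 (octal) → 5×512 + 1×64 + 5×8 + 1 = 2665 (decimal)
Convert 0o7526 (octal) → 7×512 + 5×64 + 2×8 + 6 = 3926 (decimal)
Compare 2665 vs 3926: larger = 3926
3926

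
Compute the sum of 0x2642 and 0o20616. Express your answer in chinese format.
Convert 0x2642 (hexadecimal) → 2×4096 + 6×256 + 4×16 + 2 = 9794 (decimal)
Convert 0o20616 (octal) → 2×4096 + 6×64 + 1×8 + 6 = 8590 (decimal)
Compute 9794 + 8590 = 18384
Convert 18384 (decimal) → 18384 = 1×10000 + 8×1000 + 3×100 + 8×10 + 4 → 一万八千三百八十四 (Chinese numeral)
一万八千三百八十四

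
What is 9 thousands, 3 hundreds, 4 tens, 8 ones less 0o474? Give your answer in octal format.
Convert 9 thousands, 3 hundreds, 4 tens, 8 ones (place-value notation) → 9×1000 + 3×100 + 4×10 + 8 = 9348 (decimal)
Convert 0o474 (octal) → 4×64 + 7×8 + 4 = 316 (decimal)
Compute 9348 - 316 = 9032
Convert 9032 (decimal) → 9032 = 2×4096 + 1×512 + 5×64 + 1×8 → 0o21510 (octal)
0o21510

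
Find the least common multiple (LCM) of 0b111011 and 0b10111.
Convert 0b111011 (binary) → 32 + 16 + 8 + 2 + 1 = 59 (decimal)
Convert 0b10111 (binary) → 16 + 4 + 2 + 1 = 23 (decimal)
Compute lcm(59, 23) = 1357
1357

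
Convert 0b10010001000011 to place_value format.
Convert 0b10010001000011 (binary) → 8192 + 1024 + 64 + 2 + 1 = 9283 (decimal)
Convert 9283 (decimal) → 9283 = 9×1000 + 2×100 + 8×10 + 3 → 9 thousands, 2 hundreds, 8 tens, 3 ones (place-value notation)
9 thousands, 2 hundreds, 8 tens, 3 ones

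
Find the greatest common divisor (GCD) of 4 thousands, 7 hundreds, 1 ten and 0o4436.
Convert 4 thousands, 7 hundreds, 1 ten (place-value notation) → 4×1000 + 7×100 + 1×10 = 4710 (decimal)
Convert 0o4436 (octal) → 4×512 + 4×64 + 3×8 + 6 = 2334 (decimal)
Compute gcd(4710, 2334) = 6
6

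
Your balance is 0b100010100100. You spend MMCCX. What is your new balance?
Convert 0b100010100100 (binary) → 2048 + 128 + 32 + 4 = 2212 (decimal)
Convert MMCCX (Roman numeral) → 1000 + 1000 + 100 + 100 + 10 = 2210 (decimal)
Compute 2212 - 2210 = 2
2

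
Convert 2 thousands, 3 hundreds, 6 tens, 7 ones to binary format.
Convert 2 thousands, 3 hundreds, 6 tens, 7 ones (place-value notation) → 2×1000 + 3×100 + 6×10 + 7 = 2367 (decimal)
Convert 2367 (decimal) → 2367 = 2048 + 256 + 32 + 16 + 8 + 4 + 2 + 1 → 0b100100111111 (binary)
0b100100111111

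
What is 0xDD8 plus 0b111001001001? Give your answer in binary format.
Convert 0xDD8 (hexadecimal) → 13×256 + 13×16 + 8 = 3544 (decimal)
Convert 0b111001001001 (binary) → 2048 + 1024 + 512 + 64 + 8 + 1 = 3657 (decimal)
Compute 3544 + 3657 = 7201
Convert 7201 (decimal) → 7201 = 4096 + 2048 + 1024 + 32 + 1 → 0b1110000100001 (binary)
0b1110000100001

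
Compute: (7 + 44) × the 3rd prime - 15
Convert the 3rd prime (prime index) → 5 (decimal)
Expression in decimal: (7 + 44) × 5 - 15
Parentheses first: 7 + 44 = 51
Multiply: 51 × 5 = 255
Subtract: 255 - 15 = 240
240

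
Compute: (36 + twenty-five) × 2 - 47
Convert twenty-five (English words) → 25 (decimal)
Expression in decimal: (36 + 25) × 2 - 47
Parentheses first: 36 + 25 = 61
Multiply: 61 × 2 = 122
Subtract: 122 - 47 = 75
75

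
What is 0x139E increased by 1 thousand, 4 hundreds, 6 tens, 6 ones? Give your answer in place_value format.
Convert 0x139E (hexadecimal) → 1×4096 + 3×256 + 9×16 + 14 = 5022 (decimal)
Convert 1 thousand, 4 hundreds, 6 tens, 6 ones (place-value notation) → 1×1000 + 4×100 + 6×10 + 6 = 1466 (decimal)
Compute 5022 + 1466 = 6488
Convert 6488 (decimal) → 6488 = 6×1000 + 4×100 + 8×10 + 8 → 6 thousands, 4 hundreds, 8 tens, 8 ones (place-value notation)
6 thousands, 4 hundreds, 8 tens, 8 ones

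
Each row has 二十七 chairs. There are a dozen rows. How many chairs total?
Convert 二十七 (Chinese numeral) → 2×10 + 7 = 27 (decimal)
Convert a dozen (colloquial) → 12 (decimal)
Compute 27 × 12 = 324
324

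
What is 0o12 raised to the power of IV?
Convert 0o12 (octal) → 1×8 + 2 = 10 (decimal)
Convert IV (Roman numeral) → 4 (decimal)
Compute 10 ^ 4 = 10000
10000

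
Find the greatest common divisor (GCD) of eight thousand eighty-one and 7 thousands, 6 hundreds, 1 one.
Convert eight thousand eighty-one (English words) → 8×1000 + 81 = 8081 (decimal)
Convert 7 thousands, 6 hundreds, 1 one (place-value notation) → 7×1000 + 6×100 + 1 = 7601 (decimal)
Compute gcd(8081, 7601) = 1
1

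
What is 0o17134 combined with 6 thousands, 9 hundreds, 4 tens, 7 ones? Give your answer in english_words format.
Convert 0o17134 (octal) → 1×4096 + 7×512 + 1×64 + 3×8 + 4 = 7772 (decimal)
Convert 6 thousands, 9 hundreds, 4 tens, 7 ones (place-value notation) → 6×1000 + 9×100 + 4×10 + 7 = 6947 (decimal)
Compute 7772 + 6947 = 14719
Convert 14719 (decimal) → 14719 = 14×1000 + 7×100 + 19 → fourteen thousand seven hundred nineteen (English words)
fourteen thousand seven hundred nineteen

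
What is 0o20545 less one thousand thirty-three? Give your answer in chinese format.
Convert 0o20545 (octal) → 2×4096 + 5×64 + 4×8 + 5 = 8549 (decimal)
Convert one thousand thirty-three (English words) → 1×1000 + 33 = 1033 (decimal)
Compute 8549 - 1033 = 7516
Convert 7516 (decimal) → 7516 = 7×1000 + 5×100 + 1×10 + 6 → 七千五百一十六 (Chinese numeral)
七千五百一十六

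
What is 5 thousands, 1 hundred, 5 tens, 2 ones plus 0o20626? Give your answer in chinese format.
Convert 5 thousands, 1 hundred, 5 tens, 2 ones (place-value notation) → 5×1000 + 1×100 + 5×10 + 2 = 5152 (decimal)
Convert 0o20626 (octal) → 2×4096 + 6×64 + 2×8 + 6 = 8598 (decimal)
Compute 5152 + 8598 = 13750
Convert 13750 (decimal) → 13750 = 1×10000 + 3×1000 + 7×100 + 5×10 → 一万三千七百五十 (Chinese numeral)
一万三千七百五十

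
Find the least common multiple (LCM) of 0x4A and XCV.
Convert 0x4A (hexadecimal) → 4×16 + 10 = 74 (decimal)
Convert XCV (Roman numeral) → 90 + 5 = 95 (decimal)
Compute lcm(74, 95) = 7030
7030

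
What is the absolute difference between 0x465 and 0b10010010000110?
Convert 0x465 (hexadecimal) → 4×256 + 6×16 + 5 = 1125 (decimal)
Convert 0b10010010000110 (binary) → 8192 + 1024 + 128 + 4 + 2 = 9350 (decimal)
Compute |1125 - 9350| = 8225
8225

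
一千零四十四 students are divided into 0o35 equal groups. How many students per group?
Convert 一千零四十四 (Chinese numeral) → 1×1000 + 4×10 + 4 = 1044 (decimal)
Convert 0o35 (octal) → 3×8 + 5 = 29 (decimal)
Compute 1044 ÷ 29 = 36
36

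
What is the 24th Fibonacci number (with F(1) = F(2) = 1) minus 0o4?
The 24th Fibonacci number (with F(1) = F(2) = 1) = 46368
Convert 0o4 (octal) → 4 (decimal)
Compute 46368 - 4 = 46364
46364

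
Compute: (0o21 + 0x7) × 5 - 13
Convert 0o21 (octal) → 2×8 + 1 = 17 (decimal)
Convert 0x7 (hexadecimal) → 7 (decimal)
Expression in decimal: (17 + 7) × 5 - 13
Parentheses first: 17 + 7 = 24
Multiply: 24 × 5 = 120
Subtract: 120 - 13 = 107
107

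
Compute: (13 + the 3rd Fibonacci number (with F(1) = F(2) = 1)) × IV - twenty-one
Convert the 3rd Fibonacci number (with F(1) = F(2) = 1) (Fibonacci index) → 1, 1, 2 → 2 (decimal)
Convert IV (Roman numeral) → 4 (decimal)
Convert twenty-one (English words) → 21 (decimal)
Expression in decimal: (13 + 2) × 4 - 21
Parentheses first: 13 + 2 = 15
Multiply: 15 × 4 = 60
Subtract: 60 - 21 = 39
39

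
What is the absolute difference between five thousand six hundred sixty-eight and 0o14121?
Convert five thousand six hundred sixty-eight (English words) → 5×1000 + 6×100 + 68 = 5668 (decimal)
Convert 0o14121 (octal) → 1×4096 + 4×512 + 1×64 + 2×8 + 1 = 6225 (decimal)
Compute |5668 - 6225| = 557
557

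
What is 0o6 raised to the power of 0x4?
Convert 0o6 (octal) → 6 (decimal)
Convert 0x4 (hexadecimal) → 4 (decimal)
Compute 6 ^ 4 = 1296
1296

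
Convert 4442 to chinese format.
Convert 4442 (decimal) → 4442 = 4×1000 + 4×100 + 4×10 + 2 → 四千四百四十二 (Chinese numeral)
四千四百四十二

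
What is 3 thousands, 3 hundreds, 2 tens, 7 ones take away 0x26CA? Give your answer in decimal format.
Convert 3 thousands, 3 hundreds, 2 tens, 7 ones (place-value notation) → 3×1000 + 3×100 + 2×10 + 7 = 3327 (decimal)
Convert 0x26CA (hexadecimal) → 2×4096 + 6×256 + 12×16 + 10 = 9930 (decimal)
Compute 3327 - 9930 = -6603
-6603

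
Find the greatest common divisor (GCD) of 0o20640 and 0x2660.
Convert 0o20640 (octal) → 2×4096 + 6×64 + 4×8 = 8608 (decimal)
Convert 0x2660 (hexadecimal) → 2×4096 + 6×256 + 6×16 = 9824 (decimal)
Compute gcd(8608, 9824) = 32
32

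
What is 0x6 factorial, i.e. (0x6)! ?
Convert 0x6 (hexadecimal) → 6 (decimal)
Compute 6! = 720
720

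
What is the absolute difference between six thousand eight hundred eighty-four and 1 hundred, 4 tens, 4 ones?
Convert six thousand eight hundred eighty-four (English words) → 6×1000 + 8×100 + 84 = 6884 (decimal)
Convert 1 hundred, 4 tens, 4 ones (place-value notation) → 1×100 + 4×10 + 4 = 144 (decimal)
Compute |6884 - 144| = 6740
6740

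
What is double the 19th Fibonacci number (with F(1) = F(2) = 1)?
The 19th Fibonacci number (with F(1) = F(2) = 1) = 4181
Compute 4181 × 2 = 8362
8362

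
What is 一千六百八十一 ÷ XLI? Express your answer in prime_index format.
Convert 一千六百八十一 (Chinese numeral) → 1×1000 + 6×100 + 8×10 + 1 = 1681 (decimal)
Convert XLI (Roman numeral) → 40 + 1 = 41 (decimal)
Compute 1681 ÷ 41 = 41
Convert 41 (decimal) → the 13th prime (prime index)
the 13th prime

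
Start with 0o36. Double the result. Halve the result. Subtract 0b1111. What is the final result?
Convert 0o36 (octal) → 3×8 + 6 = 30 (decimal)
Start: 30
30 × 2 = 60
60 ÷ 2 = 30
Convert 0b1111 (binary) → 8 + 4 + 2 + 1 = 15 (decimal)
30 - 15 = 15
15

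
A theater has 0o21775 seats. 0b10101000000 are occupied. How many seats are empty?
Convert 0o21775 (octal) → 2×4096 + 1×512 + 7×64 + 7×8 + 5 = 9213 (decimal)
Convert 0b10101000000 (binary) → 1024 + 256 + 64 = 1344 (decimal)
Compute 9213 - 1344 = 7869
7869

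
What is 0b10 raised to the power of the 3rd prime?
Convert 0b10 (binary) → 2 (decimal)
Convert the 3rd prime (prime index) → 5 (decimal)
Compute 2 ^ 5 = 32
32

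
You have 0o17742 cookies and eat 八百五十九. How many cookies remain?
Convert 0o17742 (octal) → 1×4096 + 7×512 + 7×64 + 4×8 + 2 = 8162 (decimal)
Convert 八百五十九 (Chinese numeral) → 8×100 + 5×10 + 9 = 859 (decimal)
Compute 8162 - 859 = 7303
7303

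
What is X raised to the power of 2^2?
Convert X (Roman numeral) → 10 (decimal)
Convert 2^2 (power) → 4 (decimal)
Compute 10 ^ 4 = 10000
10000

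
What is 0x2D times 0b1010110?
Convert 0x2D (hexadecimal) → 2×16 + 13 = 45 (decimal)
Convert 0b1010110 (binary) → 64 + 16 + 4 + 2 = 86 (decimal)
Compute 45 × 86 = 3870
3870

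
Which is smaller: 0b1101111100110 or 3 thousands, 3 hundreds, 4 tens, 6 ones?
Convert 0b1101111100110 (binary) → 4096 + 2048 + 512 + 256 + 128 + 64 + 32 + 4 + 2 = 7142 (decimal)
Convert 3 thousands, 3 hundreds, 4 tens, 6 ones (place-value notation) → 3×1000 + 3×100 + 4×10 + 6 = 3346 (decimal)
Compare 7142 vs 3346: smaller = 3346
3346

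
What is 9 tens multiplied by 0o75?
Convert 9 tens (place-value notation) → 9×10 = 90 (decimal)
Convert 0o75 (octal) → 7×8 + 5 = 61 (decimal)
Compute 90 × 61 = 5490
5490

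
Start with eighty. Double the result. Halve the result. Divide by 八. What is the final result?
Convert eighty (English words) → 80 (decimal)
Start: 80
80 × 2 = 160
160 ÷ 2 = 80
Convert 八 (Chinese numeral) → 8 (decimal)
80 ÷ 8 = 10
10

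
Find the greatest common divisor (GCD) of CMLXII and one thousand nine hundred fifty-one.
Convert CMLXII (Roman numeral) → 900 + 50 + 10 + 1 + 1 = 962 (decimal)
Convert one thousand nine hundred fifty-one (English words) → 1×1000 + 9×100 + 51 = 1951 (decimal)
Compute gcd(962, 1951) = 1
1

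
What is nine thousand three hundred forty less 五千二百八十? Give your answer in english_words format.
Convert nine thousand three hundred forty (English words) → 9×1000 + 3×100 + 40 = 9340 (decimal)
Convert 五千二百八十 (Chinese numeral) → 5×1000 + 2×100 + 8×10 = 5280 (decimal)
Compute 9340 - 5280 = 4060
Convert 4060 (decimal) → 4060 = 4×1000 + 60 → four thousand sixty (English words)
four thousand sixty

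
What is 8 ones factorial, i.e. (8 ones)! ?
Convert 8 ones (place-value notation) → 8 (decimal)
Compute 8! = 40320
40320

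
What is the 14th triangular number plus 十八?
The 14th triangular number = 14×15/2 = 105
Convert 十八 (Chinese numeral) → 1×10 + 8 = 18 (decimal)
Compute 105 + 18 = 123
123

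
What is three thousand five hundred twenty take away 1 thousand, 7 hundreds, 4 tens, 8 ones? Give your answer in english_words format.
Convert three thousand five hundred twenty (English words) → 3×1000 + 5×100 + 20 = 3520 (decimal)
Convert 1 thousand, 7 hundreds, 4 tens, 8 ones (place-value notation) → 1×1000 + 7×100 + 4×10 + 8 = 1748 (decimal)
Compute 3520 - 1748 = 1772
Convert 1772 (decimal) → 1772 = 1×1000 + 7×100 + 72 → one thousand seven hundred seventy-two (English words)
one thousand seven hundred seventy-two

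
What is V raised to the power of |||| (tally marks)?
Convert V (Roman numeral) → 5 (decimal)
Convert |||| (tally marks) → 4 (decimal)
Compute 5 ^ 4 = 625
625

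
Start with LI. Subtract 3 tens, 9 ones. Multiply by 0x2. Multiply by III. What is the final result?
Convert LI (Roman numeral) → 50 + 1 = 51 (decimal)
Start: 51
Convert 3 tens, 9 ones (place-value notation) → 3×10 + 9 = 39 (decimal)
51 - 39 = 12
Convert 0x2 (hexadecimal) → 2 (decimal)
12 × 2 = 24
Convert III (Roman numeral) → 1 + 1 + 1 = 3 (decimal)
24 × 3 = 72
72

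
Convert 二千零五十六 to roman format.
Convert 二千零五十六 (Chinese numeral) → 2×1000 + 5×10 + 6 = 2056 (decimal)
Convert 2056 (decimal) → 2056 = 1000 + 1000 + 50 + 5 + 1 → MMLVI (Roman numeral)
MMLVI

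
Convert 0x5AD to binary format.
Convert 0x5AD (hexadecimal) → 5×256 + 10×16 + 13 = 1453 (decimal)
Convert 1453 (decimal) → 1453 = 1024 + 256 + 128 + 32 + 8 + 4 + 1 → 0b10110101101 (binary)
0b10110101101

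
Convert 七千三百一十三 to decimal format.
Convert 七千三百一十三 (Chinese numeral) → 7×1000 + 3×100 + 1×10 + 3 = 7313 (decimal)
7313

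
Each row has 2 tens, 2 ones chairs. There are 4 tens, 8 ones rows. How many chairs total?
Convert 2 tens, 2 ones (place-value notation) → 2×10 + 2 = 22 (decimal)
Convert 4 tens, 8 ones (place-value notation) → 4×10 + 8 = 48 (decimal)
Compute 22 × 48 = 1056
1056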